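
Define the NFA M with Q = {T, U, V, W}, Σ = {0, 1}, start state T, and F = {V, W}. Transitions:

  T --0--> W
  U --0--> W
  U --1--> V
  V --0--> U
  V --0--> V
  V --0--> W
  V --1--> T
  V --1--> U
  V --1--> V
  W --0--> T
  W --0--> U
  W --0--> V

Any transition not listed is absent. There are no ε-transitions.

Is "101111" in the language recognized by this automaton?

No

Start in {T}.
Read '1': T→∅; now ∅.
The set is empty and remains empty for the remaining 5 symbols.
The final set ∅ contains no accepting state.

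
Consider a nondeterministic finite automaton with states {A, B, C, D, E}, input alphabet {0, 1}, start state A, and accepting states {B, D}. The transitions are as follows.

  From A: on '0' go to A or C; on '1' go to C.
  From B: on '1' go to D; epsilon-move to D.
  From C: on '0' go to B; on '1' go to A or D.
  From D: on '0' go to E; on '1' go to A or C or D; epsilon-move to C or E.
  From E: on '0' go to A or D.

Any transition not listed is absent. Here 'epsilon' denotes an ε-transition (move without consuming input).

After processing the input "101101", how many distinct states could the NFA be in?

Start in {A}.
Read '1': {A} → {C}.
Read '0': {C} → {B, C, D, E}.
Read '1': {B, C, D, E} → {A, C, D, E}.
Read '1': {A, C, D, E} → {A, C, D, E}.
Read '0': {A, C, D, E} → {A, B, C, D, E}.
Read '1': {A, B, C, D, E} → {A, C, D, E}.
That set has 4 states.

4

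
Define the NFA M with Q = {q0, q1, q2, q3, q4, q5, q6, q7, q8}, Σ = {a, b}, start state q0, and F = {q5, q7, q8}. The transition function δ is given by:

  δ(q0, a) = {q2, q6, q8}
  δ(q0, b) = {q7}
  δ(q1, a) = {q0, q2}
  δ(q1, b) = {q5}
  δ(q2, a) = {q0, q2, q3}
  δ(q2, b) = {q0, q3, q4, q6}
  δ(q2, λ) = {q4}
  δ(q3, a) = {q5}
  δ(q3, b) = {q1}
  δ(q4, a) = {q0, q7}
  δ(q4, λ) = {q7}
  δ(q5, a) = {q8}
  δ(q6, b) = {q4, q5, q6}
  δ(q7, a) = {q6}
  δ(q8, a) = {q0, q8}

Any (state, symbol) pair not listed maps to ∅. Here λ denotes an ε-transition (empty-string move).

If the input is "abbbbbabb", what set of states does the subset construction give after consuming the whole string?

{q4, q5, q6, q7}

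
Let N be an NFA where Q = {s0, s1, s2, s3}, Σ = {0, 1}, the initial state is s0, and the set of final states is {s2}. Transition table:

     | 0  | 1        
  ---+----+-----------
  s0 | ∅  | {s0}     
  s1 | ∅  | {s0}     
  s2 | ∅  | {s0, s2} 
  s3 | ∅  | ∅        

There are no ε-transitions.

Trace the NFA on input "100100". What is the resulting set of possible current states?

∅

Start in {s0}.
Read '1': s0→{s0}; now {s0}.
Read '0': s0→∅; now ∅.
The set is empty and remains empty for the remaining 4 symbols.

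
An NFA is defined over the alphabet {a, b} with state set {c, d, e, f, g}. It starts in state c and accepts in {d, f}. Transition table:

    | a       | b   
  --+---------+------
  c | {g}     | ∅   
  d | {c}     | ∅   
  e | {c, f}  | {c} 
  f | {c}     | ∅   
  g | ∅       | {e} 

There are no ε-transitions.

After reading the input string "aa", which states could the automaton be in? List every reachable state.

∅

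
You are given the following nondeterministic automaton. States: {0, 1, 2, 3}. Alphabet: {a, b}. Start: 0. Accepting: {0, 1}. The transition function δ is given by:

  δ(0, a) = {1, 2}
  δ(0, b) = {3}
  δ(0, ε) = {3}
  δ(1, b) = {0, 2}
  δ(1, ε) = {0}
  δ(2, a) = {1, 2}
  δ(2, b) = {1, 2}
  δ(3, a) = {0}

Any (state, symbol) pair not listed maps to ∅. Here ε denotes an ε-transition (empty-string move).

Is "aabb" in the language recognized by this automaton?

Start: ε-closure({0}) = {0, 3}.
Read 'a': {0, 3} → {0, 1, 2, 3}.
Read 'a': {0, 1, 2, 3} → {0, 1, 2, 3}.
Read 'b': {0, 1, 2, 3} → {0, 1, 2, 3}.
Read 'b': {0, 1, 2, 3} → {0, 1, 2, 3}.
The final set {0, 1, 2, 3} contains the accepting states 0, 1.

Yes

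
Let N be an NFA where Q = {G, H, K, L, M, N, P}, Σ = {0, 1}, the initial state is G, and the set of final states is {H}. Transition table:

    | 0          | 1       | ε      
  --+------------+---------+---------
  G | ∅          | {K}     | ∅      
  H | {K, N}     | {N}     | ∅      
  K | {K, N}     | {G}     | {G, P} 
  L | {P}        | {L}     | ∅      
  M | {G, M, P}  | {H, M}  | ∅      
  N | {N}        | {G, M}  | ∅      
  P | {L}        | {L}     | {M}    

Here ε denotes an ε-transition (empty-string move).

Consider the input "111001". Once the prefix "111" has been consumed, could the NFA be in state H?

Start in {G}.
Read '1': G→{K}; union {K}; ε-closure = {G, K, M, P}.
Read '1': G→{K}, K→{G}, M→{H, M}, P→{L}; union {G, H, K, L, M}; ε-closure = {G, H, K, L, M, P}.
Read '1': G→{K}, H→{N}, K→{G}, L→{L}, M→{H, M}, P→{L}; union {G, H, K, L, M, N}; ε-closure = {G, H, K, L, M, N, P}.
State H is in {G, H, K, L, M, N, P}.

Yes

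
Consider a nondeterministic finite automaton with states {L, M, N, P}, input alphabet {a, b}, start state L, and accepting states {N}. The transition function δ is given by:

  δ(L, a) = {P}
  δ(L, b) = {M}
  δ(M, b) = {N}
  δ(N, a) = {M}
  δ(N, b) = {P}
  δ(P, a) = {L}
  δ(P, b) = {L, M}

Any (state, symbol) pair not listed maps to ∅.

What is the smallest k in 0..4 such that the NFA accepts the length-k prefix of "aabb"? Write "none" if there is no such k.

4

Start in {L}.
Read 'a': L→{P}; now {P}.
Read 'a': P→{L}; now {L}.
Read 'b': L→{M}; now {M}.
Read 'b': M→{N}; now {N}.
None of the earlier sets intersect F, but {N} does.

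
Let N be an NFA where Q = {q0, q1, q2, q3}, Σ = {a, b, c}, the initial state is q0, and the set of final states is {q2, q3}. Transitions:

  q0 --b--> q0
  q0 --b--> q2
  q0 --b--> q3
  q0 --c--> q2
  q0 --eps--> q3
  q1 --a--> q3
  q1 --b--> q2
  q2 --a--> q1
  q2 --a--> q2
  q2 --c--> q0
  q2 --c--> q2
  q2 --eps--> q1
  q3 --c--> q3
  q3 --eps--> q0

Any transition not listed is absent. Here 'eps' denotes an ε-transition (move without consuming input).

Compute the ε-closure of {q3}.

{q0, q3}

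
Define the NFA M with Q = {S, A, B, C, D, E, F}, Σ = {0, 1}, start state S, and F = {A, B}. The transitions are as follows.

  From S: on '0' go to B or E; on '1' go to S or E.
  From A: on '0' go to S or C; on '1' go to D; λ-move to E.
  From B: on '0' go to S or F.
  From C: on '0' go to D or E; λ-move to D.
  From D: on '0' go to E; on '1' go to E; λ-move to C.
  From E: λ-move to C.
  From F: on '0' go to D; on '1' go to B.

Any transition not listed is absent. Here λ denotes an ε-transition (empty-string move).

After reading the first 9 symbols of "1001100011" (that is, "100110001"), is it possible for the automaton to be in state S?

Start in {S}.
Read '1': {S} → {S, C, D, E}.
Read '0': {S, C, D, E} → {B, C, D, E}.
Read '0': {B, C, D, E} → {S, C, D, E, F}.
Read '1': {S, C, D, E, F} → {S, B, C, D, E}.
Read '1': {S, B, C, D, E} → {S, C, D, E}.
Read '0': {S, C, D, E} → {B, C, D, E}.
Read '0': {B, C, D, E} → {S, C, D, E, F}.
Read '0': {S, C, D, E, F} → {B, C, D, E}.
Read '1': {B, C, D, E} → {C, D, E}.
State S is not in {C, D, E}.

No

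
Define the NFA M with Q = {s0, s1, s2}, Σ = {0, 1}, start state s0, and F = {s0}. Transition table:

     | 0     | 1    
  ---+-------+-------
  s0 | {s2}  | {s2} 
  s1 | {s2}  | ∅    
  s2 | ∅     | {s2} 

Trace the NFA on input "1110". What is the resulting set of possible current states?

Start in {s0}.
Read '1': {s0} → {s2}.
Read '1': {s2} → {s2}.
Read '1': {s2} → {s2}.
Read '0': {s2} → ∅.

∅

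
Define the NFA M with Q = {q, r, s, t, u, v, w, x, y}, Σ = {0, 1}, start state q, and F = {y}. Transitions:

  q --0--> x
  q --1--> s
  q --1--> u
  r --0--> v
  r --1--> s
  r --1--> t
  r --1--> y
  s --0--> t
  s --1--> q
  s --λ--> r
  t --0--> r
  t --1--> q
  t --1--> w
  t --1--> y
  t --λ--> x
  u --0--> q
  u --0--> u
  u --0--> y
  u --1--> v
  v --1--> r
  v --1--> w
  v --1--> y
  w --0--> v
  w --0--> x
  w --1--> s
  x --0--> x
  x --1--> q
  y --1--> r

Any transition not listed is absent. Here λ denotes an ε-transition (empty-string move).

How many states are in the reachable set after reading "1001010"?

7

Start in {q}.
Read '1': {q} → {r, s, u}.
Read '0': {r, s, u} → {q, t, u, v, x, y}.
Read '0': {q, t, u, v, x, y} → {q, r, u, x, y}.
Read '1': {q, r, u, x, y} → {q, r, s, t, u, v, x, y}.
Read '0': {q, r, s, t, u, v, x, y} → {q, r, t, u, v, x, y}.
Read '1': {q, r, t, u, v, x, y} → {q, r, s, t, u, v, w, x, y}.
Read '0': {q, r, s, t, u, v, w, x, y} → {q, r, t, u, v, x, y}.
That set has 7 states.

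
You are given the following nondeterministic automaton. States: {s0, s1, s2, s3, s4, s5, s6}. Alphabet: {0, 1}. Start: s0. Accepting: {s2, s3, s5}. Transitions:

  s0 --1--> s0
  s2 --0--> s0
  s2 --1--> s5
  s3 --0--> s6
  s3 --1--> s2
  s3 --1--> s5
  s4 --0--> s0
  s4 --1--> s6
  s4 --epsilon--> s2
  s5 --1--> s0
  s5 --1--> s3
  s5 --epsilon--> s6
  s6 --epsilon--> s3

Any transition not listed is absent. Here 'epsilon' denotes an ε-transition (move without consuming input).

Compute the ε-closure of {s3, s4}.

{s2, s3, s4}

Begin with {s3, s4}.
ε-move s4 → s2; add s2.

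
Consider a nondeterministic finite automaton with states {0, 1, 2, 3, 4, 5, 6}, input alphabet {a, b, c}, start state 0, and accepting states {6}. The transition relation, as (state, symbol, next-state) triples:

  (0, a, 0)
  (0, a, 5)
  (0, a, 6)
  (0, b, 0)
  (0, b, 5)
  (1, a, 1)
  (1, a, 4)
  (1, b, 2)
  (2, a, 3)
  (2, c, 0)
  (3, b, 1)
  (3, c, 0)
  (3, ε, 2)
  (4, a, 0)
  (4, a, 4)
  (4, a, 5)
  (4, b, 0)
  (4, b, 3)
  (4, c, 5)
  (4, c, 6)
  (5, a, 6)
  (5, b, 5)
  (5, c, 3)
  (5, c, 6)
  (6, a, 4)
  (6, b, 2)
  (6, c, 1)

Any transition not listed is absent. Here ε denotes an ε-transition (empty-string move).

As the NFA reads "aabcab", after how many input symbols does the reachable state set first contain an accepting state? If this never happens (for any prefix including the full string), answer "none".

1

Start in {0}.
Read 'a': 0→{0, 5, 6}; now {0, 5, 6}.
None of the earlier sets intersect F, but {0, 5, 6} does.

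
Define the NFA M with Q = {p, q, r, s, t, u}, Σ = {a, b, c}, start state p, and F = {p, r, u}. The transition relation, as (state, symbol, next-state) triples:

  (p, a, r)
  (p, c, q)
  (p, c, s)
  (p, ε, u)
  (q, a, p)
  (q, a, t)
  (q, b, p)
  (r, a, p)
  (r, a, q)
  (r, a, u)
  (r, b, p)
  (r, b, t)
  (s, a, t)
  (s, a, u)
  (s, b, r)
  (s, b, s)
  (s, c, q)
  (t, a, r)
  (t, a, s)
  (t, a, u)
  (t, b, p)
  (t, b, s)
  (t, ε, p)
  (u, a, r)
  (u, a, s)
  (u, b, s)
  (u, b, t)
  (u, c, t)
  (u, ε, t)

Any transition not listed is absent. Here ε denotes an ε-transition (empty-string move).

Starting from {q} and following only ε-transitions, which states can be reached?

{q}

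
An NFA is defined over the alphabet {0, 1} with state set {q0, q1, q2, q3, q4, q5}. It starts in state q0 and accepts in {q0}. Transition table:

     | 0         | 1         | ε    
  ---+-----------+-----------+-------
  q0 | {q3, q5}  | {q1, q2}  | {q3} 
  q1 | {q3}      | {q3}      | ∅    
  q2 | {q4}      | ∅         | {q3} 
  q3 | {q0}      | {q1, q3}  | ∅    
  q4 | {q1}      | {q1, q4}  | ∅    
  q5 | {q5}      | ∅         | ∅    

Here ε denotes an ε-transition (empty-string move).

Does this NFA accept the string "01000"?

Yes

Start: ε-closure({q0}) = {q0, q3}.
Read '0': q0→{q3, q5}, q3→{q0}; now {q0, q3, q5}.
Read '1': q0→{q1, q2}, q3→{q1, q3}, q5→∅; now {q1, q2, q3}.
Read '0': q1→{q3}, q2→{q4}, q3→{q0}; now {q0, q3, q4}.
Read '0': q0→{q3, q5}, q3→{q0}, q4→{q1}; now {q0, q1, q3, q5}.
Read '0': q0→{q3, q5}, q1→{q3}, q3→{q0}, q5→{q5}; now {q0, q3, q5}.
The final set {q0, q3, q5} contains the accepting state q0.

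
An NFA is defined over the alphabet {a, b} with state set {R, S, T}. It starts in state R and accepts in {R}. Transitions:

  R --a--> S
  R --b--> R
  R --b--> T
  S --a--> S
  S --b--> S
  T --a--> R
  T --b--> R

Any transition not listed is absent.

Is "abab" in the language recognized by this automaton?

No

Start in {R}.
Read 'a': {R} → {S}.
Read 'b': {S} → {S}.
Read 'a': {S} → {S}.
Read 'b': {S} → {S}.
The final set {S} contains no accepting state.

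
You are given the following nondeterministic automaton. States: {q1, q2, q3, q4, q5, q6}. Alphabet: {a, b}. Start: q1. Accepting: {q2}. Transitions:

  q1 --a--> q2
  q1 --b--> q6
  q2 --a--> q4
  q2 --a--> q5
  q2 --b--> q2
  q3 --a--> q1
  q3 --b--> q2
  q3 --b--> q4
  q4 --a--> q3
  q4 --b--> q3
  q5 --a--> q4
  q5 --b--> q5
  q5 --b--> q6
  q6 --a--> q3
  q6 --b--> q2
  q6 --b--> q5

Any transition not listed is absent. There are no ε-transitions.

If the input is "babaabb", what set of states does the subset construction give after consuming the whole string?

Start in {q1}.
Read 'b': {q1} → {q6}.
Read 'a': {q6} → {q3}.
Read 'b': {q3} → {q2, q4}.
Read 'a': {q2, q4} → {q3, q4, q5}.
Read 'a': {q3, q4, q5} → {q1, q3, q4}.
Read 'b': {q1, q3, q4} → {q2, q3, q4, q6}.
Read 'b': {q2, q3, q4, q6} → {q2, q3, q4, q5}.

{q2, q3, q4, q5}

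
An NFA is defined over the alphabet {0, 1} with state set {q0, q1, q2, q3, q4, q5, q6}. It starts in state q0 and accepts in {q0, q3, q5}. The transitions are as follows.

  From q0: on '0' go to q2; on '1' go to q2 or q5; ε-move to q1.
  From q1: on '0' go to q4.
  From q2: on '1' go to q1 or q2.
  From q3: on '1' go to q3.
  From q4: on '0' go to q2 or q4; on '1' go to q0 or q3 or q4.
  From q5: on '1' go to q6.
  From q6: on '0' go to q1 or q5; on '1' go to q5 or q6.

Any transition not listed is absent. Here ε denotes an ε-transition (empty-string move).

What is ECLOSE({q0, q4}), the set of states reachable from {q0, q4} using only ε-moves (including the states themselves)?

{q0, q1, q4}

Begin with {q0, q4}.
ε-move q0 → q1; add q1.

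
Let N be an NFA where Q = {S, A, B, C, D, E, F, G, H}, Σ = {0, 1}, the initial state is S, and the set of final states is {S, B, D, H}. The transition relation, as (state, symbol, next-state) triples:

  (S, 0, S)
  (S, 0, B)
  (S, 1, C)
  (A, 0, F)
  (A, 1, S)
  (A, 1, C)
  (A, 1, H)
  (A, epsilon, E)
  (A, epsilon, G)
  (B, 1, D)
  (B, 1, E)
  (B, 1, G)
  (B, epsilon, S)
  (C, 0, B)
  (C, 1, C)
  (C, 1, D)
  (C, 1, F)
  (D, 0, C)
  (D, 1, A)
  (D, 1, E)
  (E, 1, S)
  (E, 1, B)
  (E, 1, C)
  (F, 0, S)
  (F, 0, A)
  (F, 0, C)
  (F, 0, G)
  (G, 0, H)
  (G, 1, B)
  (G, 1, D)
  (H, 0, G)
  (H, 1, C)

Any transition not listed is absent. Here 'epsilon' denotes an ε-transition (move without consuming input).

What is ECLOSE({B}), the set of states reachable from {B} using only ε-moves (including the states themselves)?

Begin with {B}.
ε-move B → S; add S.

{S, B}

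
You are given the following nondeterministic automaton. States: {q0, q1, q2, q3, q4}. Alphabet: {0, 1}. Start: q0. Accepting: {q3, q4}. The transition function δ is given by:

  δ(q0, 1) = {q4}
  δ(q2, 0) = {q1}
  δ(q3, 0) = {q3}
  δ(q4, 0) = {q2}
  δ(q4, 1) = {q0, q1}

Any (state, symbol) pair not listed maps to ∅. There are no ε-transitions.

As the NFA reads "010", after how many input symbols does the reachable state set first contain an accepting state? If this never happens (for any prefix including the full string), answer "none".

Start in {q0}.
Read '0': {q0} → ∅.
The set is empty and remains empty for the remaining 2 symbols.
No reachable set along the way intersects F.

none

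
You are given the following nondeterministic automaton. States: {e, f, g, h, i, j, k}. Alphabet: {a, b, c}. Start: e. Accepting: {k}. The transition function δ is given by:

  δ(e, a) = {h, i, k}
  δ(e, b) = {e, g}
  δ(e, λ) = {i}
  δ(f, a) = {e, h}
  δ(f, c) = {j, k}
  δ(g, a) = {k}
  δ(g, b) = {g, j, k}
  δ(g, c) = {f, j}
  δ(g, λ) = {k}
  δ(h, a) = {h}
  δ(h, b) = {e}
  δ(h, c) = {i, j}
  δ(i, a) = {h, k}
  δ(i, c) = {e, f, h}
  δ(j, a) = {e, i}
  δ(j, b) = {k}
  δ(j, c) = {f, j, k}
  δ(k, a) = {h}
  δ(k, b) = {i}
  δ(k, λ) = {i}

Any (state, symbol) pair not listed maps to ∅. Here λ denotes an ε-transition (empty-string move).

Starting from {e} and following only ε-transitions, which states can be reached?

Begin with {e}.
ε-move e → i; add i.

{e, i}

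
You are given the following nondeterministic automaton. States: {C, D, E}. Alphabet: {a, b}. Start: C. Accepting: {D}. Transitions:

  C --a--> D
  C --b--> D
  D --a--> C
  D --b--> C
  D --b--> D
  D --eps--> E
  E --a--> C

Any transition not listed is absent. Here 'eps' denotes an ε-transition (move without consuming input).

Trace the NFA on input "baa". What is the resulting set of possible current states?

{D, E}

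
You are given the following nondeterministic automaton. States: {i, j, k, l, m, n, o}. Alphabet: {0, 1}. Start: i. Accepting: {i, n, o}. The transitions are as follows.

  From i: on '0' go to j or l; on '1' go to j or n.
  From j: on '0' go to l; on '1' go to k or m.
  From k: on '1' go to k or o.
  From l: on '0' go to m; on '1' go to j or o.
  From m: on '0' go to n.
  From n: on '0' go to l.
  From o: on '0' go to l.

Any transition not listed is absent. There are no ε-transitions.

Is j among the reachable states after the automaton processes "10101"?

Yes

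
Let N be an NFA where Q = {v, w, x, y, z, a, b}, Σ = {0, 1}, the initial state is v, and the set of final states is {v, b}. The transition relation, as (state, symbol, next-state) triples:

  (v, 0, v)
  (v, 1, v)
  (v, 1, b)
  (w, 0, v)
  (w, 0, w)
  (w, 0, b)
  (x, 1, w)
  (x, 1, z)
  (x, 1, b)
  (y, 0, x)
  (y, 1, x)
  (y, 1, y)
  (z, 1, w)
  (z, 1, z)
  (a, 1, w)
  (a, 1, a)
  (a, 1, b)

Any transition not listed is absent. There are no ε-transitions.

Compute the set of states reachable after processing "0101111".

{v, b}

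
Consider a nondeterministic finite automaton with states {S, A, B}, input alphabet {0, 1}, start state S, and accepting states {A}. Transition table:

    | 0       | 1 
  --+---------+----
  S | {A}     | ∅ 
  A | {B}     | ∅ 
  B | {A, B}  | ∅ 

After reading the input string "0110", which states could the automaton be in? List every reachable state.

∅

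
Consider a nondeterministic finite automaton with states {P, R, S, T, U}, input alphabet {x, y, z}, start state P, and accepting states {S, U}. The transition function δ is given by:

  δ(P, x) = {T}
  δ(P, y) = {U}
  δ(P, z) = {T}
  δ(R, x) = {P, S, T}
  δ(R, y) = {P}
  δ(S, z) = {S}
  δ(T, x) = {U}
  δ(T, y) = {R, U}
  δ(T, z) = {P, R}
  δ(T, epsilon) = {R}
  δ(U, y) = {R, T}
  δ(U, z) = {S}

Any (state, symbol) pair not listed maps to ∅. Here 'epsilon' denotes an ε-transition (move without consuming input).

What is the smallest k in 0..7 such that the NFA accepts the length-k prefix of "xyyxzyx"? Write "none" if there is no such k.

Start in {P}.
Read 'x': {P} → {R, T}.
Read 'y': {R, T} → {P, R, U}.
None of the earlier sets intersect F, but {P, R, U} does.

2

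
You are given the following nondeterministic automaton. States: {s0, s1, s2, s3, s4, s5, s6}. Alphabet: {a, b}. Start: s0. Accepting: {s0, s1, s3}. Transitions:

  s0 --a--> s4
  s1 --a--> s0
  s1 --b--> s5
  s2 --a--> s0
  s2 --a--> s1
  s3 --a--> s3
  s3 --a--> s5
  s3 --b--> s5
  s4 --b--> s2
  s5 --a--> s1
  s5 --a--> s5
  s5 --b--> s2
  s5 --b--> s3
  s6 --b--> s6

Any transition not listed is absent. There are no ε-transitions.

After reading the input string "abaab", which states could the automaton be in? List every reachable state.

Start in {s0}.
Read 'a': {s0} → {s4}.
Read 'b': {s4} → {s2}.
Read 'a': {s2} → {s0, s1}.
Read 'a': {s0, s1} → {s0, s4}.
Read 'b': {s0, s4} → {s2}.

{s2}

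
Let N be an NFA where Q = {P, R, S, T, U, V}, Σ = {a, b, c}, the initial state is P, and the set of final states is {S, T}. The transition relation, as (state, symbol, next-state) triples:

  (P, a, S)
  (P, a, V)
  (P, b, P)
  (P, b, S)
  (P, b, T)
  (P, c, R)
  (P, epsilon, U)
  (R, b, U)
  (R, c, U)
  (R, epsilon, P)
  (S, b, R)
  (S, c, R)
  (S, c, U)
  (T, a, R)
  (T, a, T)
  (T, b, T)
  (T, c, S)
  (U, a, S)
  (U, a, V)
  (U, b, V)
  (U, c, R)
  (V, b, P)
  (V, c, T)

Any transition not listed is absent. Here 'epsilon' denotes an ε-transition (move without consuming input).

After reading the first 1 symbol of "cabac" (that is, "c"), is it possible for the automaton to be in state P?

Start: ε-closure({P}) = {P, U}.
Read 'c': {P, U} → {P, R, U}.
State P is in {P, R, U}.

Yes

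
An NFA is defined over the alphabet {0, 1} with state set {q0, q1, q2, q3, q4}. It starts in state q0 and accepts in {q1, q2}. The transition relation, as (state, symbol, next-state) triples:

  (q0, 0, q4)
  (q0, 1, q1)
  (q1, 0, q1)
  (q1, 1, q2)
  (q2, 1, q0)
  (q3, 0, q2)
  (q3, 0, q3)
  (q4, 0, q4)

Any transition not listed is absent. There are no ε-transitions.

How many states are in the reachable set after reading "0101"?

Start in {q0}.
Read '0': q0→{q4}; now {q4}.
Read '1': q4→∅; now ∅.
The set is empty and remains empty for the remaining 2 symbols.
That set has 0 states.

0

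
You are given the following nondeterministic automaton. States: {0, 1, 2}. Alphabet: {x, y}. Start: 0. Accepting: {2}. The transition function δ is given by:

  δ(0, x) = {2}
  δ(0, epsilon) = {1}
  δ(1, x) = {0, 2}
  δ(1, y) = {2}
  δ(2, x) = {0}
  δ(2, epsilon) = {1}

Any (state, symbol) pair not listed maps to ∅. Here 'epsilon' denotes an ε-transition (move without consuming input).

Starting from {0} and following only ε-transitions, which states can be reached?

Begin with {0}.
ε-move 0 → 1; add 1.

{0, 1}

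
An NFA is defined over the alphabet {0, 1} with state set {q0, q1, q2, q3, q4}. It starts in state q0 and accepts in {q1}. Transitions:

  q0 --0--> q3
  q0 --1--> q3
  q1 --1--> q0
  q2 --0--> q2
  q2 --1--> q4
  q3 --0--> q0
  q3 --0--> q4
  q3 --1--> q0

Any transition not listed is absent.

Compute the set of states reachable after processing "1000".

Start in {q0}.
Read '1': q0→{q3}; now {q3}.
Read '0': q3→{q0, q4}; now {q0, q4}.
Read '0': q0→{q3}, q4→∅; now {q3}.
Read '0': q3→{q0, q4}; now {q0, q4}.

{q0, q4}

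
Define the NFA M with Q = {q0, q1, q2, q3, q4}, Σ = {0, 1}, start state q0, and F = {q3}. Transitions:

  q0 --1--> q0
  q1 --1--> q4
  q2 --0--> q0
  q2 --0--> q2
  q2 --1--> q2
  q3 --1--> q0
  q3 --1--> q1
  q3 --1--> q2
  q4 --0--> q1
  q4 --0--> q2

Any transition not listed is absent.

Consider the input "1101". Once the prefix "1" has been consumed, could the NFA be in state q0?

Yes

Start in {q0}.
Read '1': q0→{q0}; now {q0}.
State q0 is in {q0}.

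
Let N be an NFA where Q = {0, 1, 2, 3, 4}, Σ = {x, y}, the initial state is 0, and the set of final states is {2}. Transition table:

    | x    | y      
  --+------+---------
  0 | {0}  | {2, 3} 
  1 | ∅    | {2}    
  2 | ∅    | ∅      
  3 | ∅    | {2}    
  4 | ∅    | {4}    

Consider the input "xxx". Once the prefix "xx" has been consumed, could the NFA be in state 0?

Start in {0}.
Read 'x': 0→{0}; now {0}.
Read 'x': 0→{0}; now {0}.
State 0 is in {0}.

Yes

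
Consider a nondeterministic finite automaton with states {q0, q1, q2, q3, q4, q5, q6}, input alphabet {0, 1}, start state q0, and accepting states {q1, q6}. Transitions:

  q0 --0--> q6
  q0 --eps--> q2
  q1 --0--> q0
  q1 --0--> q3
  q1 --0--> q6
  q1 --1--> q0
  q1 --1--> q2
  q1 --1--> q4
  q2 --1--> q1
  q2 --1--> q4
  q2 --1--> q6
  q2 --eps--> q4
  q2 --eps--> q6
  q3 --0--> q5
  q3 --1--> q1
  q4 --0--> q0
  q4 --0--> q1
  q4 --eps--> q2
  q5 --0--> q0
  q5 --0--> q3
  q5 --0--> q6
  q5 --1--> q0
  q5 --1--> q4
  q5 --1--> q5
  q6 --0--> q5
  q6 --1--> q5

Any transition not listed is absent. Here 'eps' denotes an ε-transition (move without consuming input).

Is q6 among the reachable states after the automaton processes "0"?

Yes

Start: ε-closure({q0}) = {q0, q2, q4, q6}.
Read '0': q0→{q6}, q2→∅, q4→{q0, q1}, q6→{q5}; union {q0, q1, q5, q6}; ε-closure = {q0, q1, q2, q4, q5, q6}.
State q6 is in {q0, q1, q2, q4, q5, q6}.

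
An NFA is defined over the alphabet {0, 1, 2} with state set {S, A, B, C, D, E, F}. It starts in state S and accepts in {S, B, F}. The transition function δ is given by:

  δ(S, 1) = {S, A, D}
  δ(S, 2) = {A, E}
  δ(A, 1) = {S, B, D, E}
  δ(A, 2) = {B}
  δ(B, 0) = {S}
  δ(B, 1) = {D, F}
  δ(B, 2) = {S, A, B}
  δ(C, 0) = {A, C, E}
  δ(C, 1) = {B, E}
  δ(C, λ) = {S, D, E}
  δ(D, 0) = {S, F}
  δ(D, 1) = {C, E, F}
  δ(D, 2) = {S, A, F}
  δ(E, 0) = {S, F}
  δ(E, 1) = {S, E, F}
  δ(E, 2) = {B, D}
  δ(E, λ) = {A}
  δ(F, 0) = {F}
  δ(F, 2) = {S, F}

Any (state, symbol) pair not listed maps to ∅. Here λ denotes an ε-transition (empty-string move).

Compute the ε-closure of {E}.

{A, E}

Begin with {E}.
ε-move E → A; add A.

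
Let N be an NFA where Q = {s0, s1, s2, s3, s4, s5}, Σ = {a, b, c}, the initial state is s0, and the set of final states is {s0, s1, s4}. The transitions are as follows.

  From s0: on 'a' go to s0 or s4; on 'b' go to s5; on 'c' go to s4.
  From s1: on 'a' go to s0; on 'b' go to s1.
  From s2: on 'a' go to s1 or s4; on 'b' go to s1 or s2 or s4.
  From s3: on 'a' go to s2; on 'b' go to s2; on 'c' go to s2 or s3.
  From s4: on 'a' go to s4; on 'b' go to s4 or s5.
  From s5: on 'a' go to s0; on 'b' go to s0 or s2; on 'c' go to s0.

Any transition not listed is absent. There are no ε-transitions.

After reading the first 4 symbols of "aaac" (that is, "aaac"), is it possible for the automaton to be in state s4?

Start in {s0}.
Read 'a': s0→{s0, s4}; now {s0, s4}.
Read 'a': s0→{s0, s4}, s4→{s4}; now {s0, s4}.
Read 'a': s0→{s0, s4}, s4→{s4}; now {s0, s4}.
Read 'c': s0→{s4}, s4→∅; now {s4}.
State s4 is in {s4}.

Yes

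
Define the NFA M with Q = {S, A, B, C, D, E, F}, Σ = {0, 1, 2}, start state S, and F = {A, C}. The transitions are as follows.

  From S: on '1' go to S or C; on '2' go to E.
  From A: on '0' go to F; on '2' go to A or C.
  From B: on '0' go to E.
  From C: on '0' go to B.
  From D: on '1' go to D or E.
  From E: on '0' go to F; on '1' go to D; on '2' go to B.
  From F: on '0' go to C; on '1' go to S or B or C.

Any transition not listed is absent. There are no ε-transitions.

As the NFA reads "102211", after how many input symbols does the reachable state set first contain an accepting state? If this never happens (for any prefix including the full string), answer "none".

1

Start in {S}.
Read '1': S→{S, C}; now {S, C}.
None of the earlier sets intersect F, but {S, C} does.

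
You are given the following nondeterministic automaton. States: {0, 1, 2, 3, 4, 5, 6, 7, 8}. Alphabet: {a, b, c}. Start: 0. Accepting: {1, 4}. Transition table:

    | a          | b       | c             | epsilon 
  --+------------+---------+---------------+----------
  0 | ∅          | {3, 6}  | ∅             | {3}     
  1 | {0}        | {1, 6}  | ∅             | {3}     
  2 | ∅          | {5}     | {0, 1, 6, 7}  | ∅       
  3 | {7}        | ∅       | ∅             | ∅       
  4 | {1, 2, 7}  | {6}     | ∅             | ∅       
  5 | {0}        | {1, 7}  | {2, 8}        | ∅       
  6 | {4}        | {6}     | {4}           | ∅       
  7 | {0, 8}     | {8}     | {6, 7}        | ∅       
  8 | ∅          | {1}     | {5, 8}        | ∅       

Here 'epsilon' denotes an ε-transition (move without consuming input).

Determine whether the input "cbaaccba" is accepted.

No

Start: ε-closure({0}) = {0, 3}.
Read 'c': 0→∅, 3→∅; now ∅.
The set is empty and remains empty for the remaining 7 symbols.
The final set ∅ contains no accepting state.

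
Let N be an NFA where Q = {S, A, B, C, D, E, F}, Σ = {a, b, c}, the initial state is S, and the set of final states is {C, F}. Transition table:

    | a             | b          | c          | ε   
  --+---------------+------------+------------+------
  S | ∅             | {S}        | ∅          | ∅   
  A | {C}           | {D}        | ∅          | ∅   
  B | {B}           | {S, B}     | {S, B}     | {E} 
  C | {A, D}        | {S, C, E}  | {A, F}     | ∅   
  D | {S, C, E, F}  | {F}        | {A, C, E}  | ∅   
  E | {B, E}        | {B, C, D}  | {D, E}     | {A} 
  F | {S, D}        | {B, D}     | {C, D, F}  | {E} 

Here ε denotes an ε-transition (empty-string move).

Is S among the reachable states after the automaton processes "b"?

Yes

Start in {S}.
Read 'b': S→{S}; now {S}.
State S is in {S}.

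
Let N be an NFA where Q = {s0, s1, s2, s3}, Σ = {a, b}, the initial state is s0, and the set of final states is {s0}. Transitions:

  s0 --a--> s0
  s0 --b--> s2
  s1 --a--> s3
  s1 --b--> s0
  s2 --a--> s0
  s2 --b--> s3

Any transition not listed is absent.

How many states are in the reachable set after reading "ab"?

Start in {s0}.
Read 'a': s0→{s0}; now {s0}.
Read 'b': s0→{s2}; now {s2}.
That set has 1 state.

1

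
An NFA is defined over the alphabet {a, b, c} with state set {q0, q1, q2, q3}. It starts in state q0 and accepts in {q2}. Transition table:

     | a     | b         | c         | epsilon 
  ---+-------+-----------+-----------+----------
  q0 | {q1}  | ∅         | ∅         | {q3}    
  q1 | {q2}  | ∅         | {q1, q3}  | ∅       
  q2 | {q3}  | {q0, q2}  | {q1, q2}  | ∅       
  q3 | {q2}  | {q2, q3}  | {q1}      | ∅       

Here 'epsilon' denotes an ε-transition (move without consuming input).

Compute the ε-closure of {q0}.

Begin with {q0}.
ε-move q0 → q3; add q3.

{q0, q3}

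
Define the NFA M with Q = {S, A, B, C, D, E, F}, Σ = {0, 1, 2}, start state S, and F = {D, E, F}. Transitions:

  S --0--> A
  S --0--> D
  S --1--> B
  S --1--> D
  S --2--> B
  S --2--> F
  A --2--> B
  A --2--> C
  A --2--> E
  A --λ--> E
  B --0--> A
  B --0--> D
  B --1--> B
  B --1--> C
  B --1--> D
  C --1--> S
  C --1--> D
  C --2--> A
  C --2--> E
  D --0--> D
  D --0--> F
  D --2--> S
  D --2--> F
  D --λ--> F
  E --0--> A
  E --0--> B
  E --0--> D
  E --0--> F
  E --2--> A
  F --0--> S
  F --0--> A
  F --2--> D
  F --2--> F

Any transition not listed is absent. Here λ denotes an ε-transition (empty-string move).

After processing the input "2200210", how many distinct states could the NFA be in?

5

Start in {S}.
Read '2': {S} → {B, F}.
Read '2': {B, F} → {D, F}.
Read '0': {D, F} → {S, A, D, E, F}.
Read '0': {S, A, D, E, F} → {S, A, B, D, E, F}.
Read '2': {S, A, B, D, E, F} → {S, A, B, C, D, E, F}.
Read '1': {S, A, B, C, D, E, F} → {S, B, C, D, F}.
Read '0': {S, B, C, D, F} → {S, A, D, E, F}.
That set has 5 states.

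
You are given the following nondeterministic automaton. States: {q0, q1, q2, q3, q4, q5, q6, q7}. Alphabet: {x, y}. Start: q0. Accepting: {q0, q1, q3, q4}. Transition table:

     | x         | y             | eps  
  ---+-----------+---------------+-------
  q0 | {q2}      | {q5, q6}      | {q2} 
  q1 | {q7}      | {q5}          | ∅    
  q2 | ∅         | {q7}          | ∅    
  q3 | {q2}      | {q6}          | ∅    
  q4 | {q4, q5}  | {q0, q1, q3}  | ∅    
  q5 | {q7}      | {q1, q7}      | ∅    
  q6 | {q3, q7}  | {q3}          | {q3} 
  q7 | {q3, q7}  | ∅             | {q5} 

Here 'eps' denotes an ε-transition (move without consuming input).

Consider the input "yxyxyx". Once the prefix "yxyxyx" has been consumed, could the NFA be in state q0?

No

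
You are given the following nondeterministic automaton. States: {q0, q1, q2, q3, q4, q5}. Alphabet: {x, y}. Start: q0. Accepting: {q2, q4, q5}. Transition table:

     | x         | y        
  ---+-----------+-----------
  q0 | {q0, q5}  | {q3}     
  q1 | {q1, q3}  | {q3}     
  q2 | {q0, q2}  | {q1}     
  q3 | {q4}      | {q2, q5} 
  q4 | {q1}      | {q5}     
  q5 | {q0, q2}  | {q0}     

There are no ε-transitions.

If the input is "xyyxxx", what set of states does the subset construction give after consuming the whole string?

{q0, q1, q2, q3, q5}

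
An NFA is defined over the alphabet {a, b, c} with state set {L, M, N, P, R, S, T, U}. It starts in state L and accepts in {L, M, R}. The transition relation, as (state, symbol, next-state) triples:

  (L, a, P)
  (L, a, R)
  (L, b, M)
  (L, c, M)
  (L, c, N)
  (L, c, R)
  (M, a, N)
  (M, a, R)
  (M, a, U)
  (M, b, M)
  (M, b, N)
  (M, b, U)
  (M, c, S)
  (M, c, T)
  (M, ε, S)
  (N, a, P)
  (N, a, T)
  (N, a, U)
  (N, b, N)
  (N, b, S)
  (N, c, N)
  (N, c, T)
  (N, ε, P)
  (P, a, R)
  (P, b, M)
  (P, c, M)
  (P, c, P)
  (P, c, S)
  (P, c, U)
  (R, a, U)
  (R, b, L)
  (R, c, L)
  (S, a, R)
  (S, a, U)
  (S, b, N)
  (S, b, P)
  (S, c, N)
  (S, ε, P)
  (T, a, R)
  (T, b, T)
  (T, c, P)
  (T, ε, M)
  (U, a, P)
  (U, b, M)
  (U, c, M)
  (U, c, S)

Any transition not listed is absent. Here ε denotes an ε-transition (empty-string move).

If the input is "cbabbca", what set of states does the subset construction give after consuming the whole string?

{M, N, P, R, S, T, U}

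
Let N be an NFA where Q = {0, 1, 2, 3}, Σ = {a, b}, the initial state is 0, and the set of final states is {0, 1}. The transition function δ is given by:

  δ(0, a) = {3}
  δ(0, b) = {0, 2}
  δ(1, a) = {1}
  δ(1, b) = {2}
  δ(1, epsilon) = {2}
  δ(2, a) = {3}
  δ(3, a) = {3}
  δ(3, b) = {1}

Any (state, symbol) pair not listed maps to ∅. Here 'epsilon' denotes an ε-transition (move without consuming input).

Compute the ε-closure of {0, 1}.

Begin with {0, 1}.
ε-move 1 → 2; add 2.

{0, 1, 2}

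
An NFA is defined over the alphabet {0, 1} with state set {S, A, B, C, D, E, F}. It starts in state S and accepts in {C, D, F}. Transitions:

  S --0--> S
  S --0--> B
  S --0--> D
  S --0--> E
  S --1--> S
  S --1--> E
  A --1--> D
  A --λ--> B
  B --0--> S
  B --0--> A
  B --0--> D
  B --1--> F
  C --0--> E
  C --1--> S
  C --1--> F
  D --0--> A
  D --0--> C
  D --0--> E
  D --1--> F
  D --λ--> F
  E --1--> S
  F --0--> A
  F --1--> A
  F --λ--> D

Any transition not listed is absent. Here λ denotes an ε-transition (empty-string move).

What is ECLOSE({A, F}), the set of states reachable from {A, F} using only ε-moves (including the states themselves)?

Begin with {A, F}.
ε-move A → B; add B.
ε-move F → D; add D.

{A, B, D, F}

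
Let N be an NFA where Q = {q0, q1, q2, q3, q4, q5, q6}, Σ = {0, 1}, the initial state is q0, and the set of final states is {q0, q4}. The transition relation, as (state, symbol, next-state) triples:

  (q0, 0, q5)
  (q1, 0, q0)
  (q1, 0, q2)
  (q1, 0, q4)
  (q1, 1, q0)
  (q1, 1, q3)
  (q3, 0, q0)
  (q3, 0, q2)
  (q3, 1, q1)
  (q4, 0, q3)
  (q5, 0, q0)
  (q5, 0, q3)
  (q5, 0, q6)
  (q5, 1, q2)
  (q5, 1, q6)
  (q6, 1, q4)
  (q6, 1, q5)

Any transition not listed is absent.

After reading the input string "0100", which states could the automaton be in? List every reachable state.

∅

Start in {q0}.
Read '0': q0→{q5}; now {q5}.
Read '1': q5→{q2, q6}; now {q2, q6}.
Read '0': q2→∅, q6→∅; now ∅.
The set is empty and remains empty for the remaining 1 symbol.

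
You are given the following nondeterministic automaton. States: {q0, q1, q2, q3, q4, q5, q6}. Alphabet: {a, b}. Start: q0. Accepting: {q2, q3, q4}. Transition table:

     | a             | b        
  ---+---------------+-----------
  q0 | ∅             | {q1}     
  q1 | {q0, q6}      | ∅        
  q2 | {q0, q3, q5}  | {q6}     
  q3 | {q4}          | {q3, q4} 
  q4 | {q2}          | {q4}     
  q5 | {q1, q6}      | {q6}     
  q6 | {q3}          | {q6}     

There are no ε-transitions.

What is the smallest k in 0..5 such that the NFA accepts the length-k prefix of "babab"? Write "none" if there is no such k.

4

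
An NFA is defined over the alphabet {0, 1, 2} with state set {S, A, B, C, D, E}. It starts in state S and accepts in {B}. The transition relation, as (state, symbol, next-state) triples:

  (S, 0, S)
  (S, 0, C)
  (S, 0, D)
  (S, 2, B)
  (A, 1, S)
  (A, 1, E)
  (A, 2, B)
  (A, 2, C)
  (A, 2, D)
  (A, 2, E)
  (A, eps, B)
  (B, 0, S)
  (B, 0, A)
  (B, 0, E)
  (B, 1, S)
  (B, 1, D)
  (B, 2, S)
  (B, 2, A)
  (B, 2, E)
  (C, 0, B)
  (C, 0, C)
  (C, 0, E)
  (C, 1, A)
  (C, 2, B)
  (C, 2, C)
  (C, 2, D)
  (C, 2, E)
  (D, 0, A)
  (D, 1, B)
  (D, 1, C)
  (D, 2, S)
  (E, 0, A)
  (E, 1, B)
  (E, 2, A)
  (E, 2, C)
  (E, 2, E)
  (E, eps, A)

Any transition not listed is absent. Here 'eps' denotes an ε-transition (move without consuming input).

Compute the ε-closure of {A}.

{A, B}

Begin with {A}.
ε-move A → B; add B.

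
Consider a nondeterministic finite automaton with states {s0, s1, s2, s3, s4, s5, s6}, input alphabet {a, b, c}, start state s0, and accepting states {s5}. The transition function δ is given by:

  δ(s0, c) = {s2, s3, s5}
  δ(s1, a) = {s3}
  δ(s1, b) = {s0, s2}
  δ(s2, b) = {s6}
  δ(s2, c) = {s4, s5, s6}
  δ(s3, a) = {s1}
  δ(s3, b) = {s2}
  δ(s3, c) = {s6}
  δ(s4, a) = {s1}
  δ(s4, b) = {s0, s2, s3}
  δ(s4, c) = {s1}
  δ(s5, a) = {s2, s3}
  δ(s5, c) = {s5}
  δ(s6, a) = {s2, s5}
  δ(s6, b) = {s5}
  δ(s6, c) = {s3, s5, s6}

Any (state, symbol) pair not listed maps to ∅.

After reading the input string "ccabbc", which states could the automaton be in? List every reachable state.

Start in {s0}.
Read 'c': {s0} → {s2, s3, s5}.
Read 'c': {s2, s3, s5} → {s4, s5, s6}.
Read 'a': {s4, s5, s6} → {s1, s2, s3, s5}.
Read 'b': {s1, s2, s3, s5} → {s0, s2, s6}.
Read 'b': {s0, s2, s6} → {s5, s6}.
Read 'c': {s5, s6} → {s3, s5, s6}.

{s3, s5, s6}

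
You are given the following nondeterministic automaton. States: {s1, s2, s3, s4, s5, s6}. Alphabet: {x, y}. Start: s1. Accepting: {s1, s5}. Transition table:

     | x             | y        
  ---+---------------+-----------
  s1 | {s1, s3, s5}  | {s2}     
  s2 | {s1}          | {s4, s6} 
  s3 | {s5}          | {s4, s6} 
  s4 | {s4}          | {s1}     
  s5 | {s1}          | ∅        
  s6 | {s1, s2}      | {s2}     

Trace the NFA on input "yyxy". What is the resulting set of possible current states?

{s1, s2, s4, s6}

Start in {s1}.
Read 'y': {s1} → {s2}.
Read 'y': {s2} → {s4, s6}.
Read 'x': {s4, s6} → {s1, s2, s4}.
Read 'y': {s1, s2, s4} → {s1, s2, s4, s6}.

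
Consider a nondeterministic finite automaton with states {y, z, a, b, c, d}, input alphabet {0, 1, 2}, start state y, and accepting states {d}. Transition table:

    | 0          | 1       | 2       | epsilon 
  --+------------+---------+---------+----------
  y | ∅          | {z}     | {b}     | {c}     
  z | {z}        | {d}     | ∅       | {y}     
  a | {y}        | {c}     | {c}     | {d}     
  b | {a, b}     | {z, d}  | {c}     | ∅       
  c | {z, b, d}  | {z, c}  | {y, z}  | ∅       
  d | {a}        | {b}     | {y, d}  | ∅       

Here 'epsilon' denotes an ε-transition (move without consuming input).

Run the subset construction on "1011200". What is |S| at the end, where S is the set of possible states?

6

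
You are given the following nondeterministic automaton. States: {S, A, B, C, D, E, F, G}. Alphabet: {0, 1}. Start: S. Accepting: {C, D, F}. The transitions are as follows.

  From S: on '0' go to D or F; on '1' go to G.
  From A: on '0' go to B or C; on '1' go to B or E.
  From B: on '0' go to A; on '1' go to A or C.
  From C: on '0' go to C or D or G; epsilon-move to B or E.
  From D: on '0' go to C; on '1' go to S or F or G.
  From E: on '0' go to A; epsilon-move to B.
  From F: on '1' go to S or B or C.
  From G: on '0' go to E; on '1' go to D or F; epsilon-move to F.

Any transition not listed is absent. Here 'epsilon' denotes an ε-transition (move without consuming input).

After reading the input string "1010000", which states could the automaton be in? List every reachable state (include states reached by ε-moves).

Start in {S}.
Read '1': S→{G}; union {G}; ε-closure = {F, G}.
Read '0': F→∅, G→{E}; union {E}; ε-closure = {B, E}.
Read '1': B→{A, C}, E→∅; union {A, C}; ε-closure = {A, B, C, E}.
Read '0': A→{B, C}, B→{A}, C→{C, D, G}, E→{A}; union {A, B, C, D, G}; ε-closure = {A, B, C, D, E, F, G}.
Read '0': A→{B, C}, B→{A}, C→{C, D, G}, D→{C}, E→{A}, F→∅, G→{E}; union {A, B, C, D, E, G}; ε-closure = {A, B, C, D, E, F, G}.
Read '0': A→{B, C}, B→{A}, C→{C, D, G}, D→{C}, E→{A}, F→∅, G→{E}; union {A, B, C, D, E, G}; ε-closure = {A, B, C, D, E, F, G}.
Read '0': A→{B, C}, B→{A}, C→{C, D, G}, D→{C}, E→{A}, F→∅, G→{E}; union {A, B, C, D, E, G}; ε-closure = {A, B, C, D, E, F, G}.

{A, B, C, D, E, F, G}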